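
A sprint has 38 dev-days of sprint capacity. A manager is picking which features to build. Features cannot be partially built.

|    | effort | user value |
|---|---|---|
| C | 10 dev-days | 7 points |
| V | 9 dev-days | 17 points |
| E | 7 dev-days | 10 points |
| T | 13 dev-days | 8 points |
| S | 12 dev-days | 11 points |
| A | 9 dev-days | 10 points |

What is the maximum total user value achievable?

48

This is an integer program with binary decision variables.
C + V + E + S: effort 10 + 9 + 7 + 12 = 38 ≤ 38, user value 7 + 17 + 10 + 11 = 45.
V + E + S + A: effort 9 + 7 + 12 + 9 = 37 ≤ 38, user value 17 + 10 + 11 + 10 = 48.
Best is V, E, S, and A with total user value 48.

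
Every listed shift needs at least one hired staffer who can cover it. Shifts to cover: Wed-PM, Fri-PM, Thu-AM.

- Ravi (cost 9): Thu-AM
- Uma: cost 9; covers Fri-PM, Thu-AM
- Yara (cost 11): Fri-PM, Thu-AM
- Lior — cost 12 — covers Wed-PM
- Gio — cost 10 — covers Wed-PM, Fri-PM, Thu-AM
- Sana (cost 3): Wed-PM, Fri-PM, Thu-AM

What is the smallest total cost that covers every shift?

Sana alone covers Wed-PM, Fri-PM, Thu-AM — every shift.
Total cost: 3.
No cover costs less than 3.

3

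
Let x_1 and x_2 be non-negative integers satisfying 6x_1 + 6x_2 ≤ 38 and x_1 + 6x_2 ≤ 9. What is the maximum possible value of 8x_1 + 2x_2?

Relaxing integrality, the LP optimum is 50.67 at (x_1,x_2) = (6.33, 0), which is not an integer point.
(x_1,x_2)=(6,0): 6·6+6·0=36≤38, 1·6+6·0=6≤9, objective 48.
(x_1,x_2)=(5,0): 6·5+6·0=30≤38, 1·5+6·0=5≤9, objective 40.
Maximum is 48 at (x_1,x_2)=(6,0).

48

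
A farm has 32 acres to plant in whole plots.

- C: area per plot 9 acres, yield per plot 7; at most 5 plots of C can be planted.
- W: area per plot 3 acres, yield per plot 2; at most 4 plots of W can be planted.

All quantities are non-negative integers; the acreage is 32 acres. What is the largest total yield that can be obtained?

23

This is a bounded integer knapsack.
3×C and 1×W: area 30 ≤ 32, yield 3·7 + 1·2 = 23.
2×C and 4×W: area 30 ≤ 32, yield 2·7 + 4·2 = 22.
Best is 23.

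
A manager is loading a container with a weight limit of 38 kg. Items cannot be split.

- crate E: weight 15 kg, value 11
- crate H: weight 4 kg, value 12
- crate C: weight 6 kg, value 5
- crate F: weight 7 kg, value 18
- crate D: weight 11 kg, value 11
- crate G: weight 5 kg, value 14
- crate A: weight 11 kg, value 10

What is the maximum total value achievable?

65

crate H + crate C + crate F + crate D + crate G: weight 4 + 6 + 7 + 11 + 5 = 33 ≤ 38, value 12 + 5 + 18 + 11 + 14 = 60.
crate H + crate F + crate D + crate G + crate A: weight 4 + 7 + 11 + 5 + 11 = 38 ≤ 38, value 12 + 18 + 11 + 14 + 10 = 65.
Best is crate H, crate F, crate D, crate G, and crate A with total value 65.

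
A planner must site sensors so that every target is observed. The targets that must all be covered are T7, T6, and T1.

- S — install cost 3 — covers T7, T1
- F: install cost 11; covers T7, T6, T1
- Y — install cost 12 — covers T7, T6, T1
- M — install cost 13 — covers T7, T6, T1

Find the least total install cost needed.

11

This is an integer covering problem.
The greedy cost-per-new-target heuristic would pick S and F for 14, but a cheaper cover exists.
F alone covers T7, T6, T1 — every target.
Total install cost: 11.
No cover costs less than 11.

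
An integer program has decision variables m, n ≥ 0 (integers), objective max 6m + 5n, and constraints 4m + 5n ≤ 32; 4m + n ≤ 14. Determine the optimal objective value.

32

(m,n)=(2,4): 4·2+5·4=28≤32, 4·2+1·4=12≤14, objective 32.
(m,n)=(1,5): 4·1+5·5=29≤32, 4·1+1·5=9≤14, objective 31.
(m,n)=(2,3): 4·2+5·3=23≤32, 4·2+1·3=11≤14, objective 27.
The best lattice point is (2,4), giving 32.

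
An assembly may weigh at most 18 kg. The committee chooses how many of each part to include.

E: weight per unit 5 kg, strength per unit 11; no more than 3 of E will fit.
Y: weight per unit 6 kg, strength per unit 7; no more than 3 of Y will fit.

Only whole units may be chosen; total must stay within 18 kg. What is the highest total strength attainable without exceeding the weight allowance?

33

E has the best ratio (11/5); taking only E gives at most 3×11 = 33 (stopped by the weight limit).
Optimal: 3×E: weight 15 ≤ 18, strength 3·11 = 33.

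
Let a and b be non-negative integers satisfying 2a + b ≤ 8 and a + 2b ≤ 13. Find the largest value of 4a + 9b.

The continuous relaxation peaks at (0, 6.5) with value 58.50; rounding to a feasible lattice point costs some objective.
(a,b)=(1,6): 2·1+1·6=8≤8, 1·1+2·6=13≤13, objective 58.
(a,b)=(0,6): 2·0+1·6=6≤8, 1·0+2·6=12≤13, objective 54.
(a,b)=(1,5): 2·1+1·5=7≤8, 1·1+2·5=11≤13, objective 49.
(a,b)=(0,5): 2·0+1·5=5≤8, 1·0+2·5=10≤13, objective 45.
Maximum is 58 at (a,b)=(1,6).

58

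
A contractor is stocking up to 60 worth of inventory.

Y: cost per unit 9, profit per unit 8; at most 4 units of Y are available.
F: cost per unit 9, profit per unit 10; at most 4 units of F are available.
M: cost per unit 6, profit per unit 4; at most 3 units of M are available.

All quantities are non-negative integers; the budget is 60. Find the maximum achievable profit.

This is a bounded integer knapsack.
F has the best ratio (10/9); taking only F gives at most 4×10 = 40 (stopped by the supply cap of 4).
Mixing does better — 2×Y, 4×F, and 1×M: cost 60 ≤ 60, profit 2·8 + 4·10 + 1·4 = 60.

60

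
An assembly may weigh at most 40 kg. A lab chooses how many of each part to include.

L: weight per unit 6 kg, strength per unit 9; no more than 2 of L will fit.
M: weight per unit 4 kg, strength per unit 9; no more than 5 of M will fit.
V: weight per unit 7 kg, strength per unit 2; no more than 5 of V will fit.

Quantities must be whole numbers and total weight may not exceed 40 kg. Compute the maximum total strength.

65

Take 2×L, 5×M, and 1×V: weight 39 ≤ 40, strength 2·9 + 5·9 + 1·2 = 65.
M has the best ratio (9/4) and is taken to its limit of 5; remaining capacity is filled optimally with the others.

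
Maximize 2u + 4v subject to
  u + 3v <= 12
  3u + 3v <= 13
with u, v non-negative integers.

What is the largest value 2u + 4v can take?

(u,v)=(0,4) is feasible, giving 16.
(u,v)=(1,3) is feasible, giving 14.
(u,v)=(0,3) is feasible, giving 12.
Maximum is 16 at (u,v)=(0,4).

16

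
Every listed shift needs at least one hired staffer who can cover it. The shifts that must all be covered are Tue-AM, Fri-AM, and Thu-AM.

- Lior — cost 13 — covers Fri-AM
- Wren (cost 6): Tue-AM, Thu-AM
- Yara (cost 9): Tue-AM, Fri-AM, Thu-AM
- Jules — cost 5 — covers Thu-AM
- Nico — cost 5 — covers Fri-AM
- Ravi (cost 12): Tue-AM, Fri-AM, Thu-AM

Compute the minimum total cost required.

9

This is a weighted set-cover instance.
Yara alone covers Tue-AM, Fri-AM, Thu-AM — every shift.
Total cost: 9.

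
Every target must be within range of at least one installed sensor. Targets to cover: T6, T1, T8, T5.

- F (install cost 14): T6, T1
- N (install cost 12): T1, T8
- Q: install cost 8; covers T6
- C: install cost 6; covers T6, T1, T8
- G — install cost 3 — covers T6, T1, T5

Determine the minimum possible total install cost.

9

This is an integer covering problem.
Choose C and G: together they cover T6, T1, T8, T5 — every target.
Total install cost: 6 + 3 = 9.
No cover costs less than 9.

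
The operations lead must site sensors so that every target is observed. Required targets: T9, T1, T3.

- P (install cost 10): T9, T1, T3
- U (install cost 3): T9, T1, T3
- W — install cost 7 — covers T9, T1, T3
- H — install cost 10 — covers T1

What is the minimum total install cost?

3

U alone covers T9, T1, T3 — every target.
Total install cost: 3.
No cover costs less than 3.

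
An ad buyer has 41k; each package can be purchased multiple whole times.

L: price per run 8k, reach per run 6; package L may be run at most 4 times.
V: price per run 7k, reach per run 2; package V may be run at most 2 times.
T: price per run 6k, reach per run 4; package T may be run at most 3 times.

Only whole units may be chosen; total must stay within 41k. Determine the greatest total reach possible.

L has the best ratio (6/8); taking only L gives at most 4×6 = 24 (stopped by the supply cap of 4).
Mixing does better — 4×L and 1×T: price 38 ≤ 41, reach 4·6 + 1·4 = 28.

28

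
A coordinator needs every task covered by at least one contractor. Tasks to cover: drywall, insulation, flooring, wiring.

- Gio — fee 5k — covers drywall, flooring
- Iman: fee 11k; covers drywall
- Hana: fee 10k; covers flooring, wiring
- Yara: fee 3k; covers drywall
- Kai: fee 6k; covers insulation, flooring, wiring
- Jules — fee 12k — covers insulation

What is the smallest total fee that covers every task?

Choose Yara and Kai: together they cover drywall, insulation, flooring, wiring — every task.
Total fee: 3 + 6 = 9.

9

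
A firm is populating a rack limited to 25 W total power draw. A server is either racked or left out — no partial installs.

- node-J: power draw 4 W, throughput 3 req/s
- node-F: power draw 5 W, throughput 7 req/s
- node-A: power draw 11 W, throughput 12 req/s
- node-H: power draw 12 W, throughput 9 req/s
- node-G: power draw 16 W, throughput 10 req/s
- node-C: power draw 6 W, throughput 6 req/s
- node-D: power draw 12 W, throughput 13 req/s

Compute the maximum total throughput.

Allowing fractional choices, the relaxed optimum would be about 28.8, but servers are indivisible.
node-F + node-A + node-C: power draw 5 + 11 + 6 = 22 ≤ 25, throughput 7 + 12 + 6 = 25.
node-F + node-C + node-D: power draw 5 + 6 + 12 = 23 ≤ 25, throughput 7 + 6 + 13 = 26.
node-A + node-D: power draw 11 + 12 = 23 ≤ 25, throughput 12 + 13 = 25.
Best is node-F, node-C, and node-D with total throughput 26.

26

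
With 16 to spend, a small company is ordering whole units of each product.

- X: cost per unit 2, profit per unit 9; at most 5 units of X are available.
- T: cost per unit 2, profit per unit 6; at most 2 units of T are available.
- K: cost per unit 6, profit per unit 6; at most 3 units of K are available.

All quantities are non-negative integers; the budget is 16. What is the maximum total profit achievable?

57

This is a bounded integer knapsack.
Take 5×X and 2×T: cost 14 ≤ 16, profit 5·9 + 2·6 = 57.
X has the best ratio (9/2) and is taken to its limit of 5; remaining capacity is filled optimally with the others.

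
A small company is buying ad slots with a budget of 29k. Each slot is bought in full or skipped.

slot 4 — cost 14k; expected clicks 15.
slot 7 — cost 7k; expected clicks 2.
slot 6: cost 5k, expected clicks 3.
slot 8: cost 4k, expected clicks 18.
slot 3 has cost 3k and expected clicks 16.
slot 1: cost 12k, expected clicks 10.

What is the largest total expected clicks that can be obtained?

Treat it as a binary knapsack problem.
slot 4 + slot 8 + slot 3: cost 14 + 4 + 3 = 21 ≤ 29, expected clicks 15 + 18 + 16 = 49.
slot 4 + slot 7 + slot 8 + slot 3: cost 14 + 7 + 4 + 3 = 28 ≤ 29, expected clicks 15 + 2 + 18 + 16 = 51.
slot 4 + slot 6 + slot 8 + slot 3: cost 14 + 5 + 4 + 3 = 26 ≤ 29, expected clicks 15 + 3 + 18 + 16 = 52.
Best is slot 4, slot 6, slot 8, and slot 3 with total expected clicks 52.

52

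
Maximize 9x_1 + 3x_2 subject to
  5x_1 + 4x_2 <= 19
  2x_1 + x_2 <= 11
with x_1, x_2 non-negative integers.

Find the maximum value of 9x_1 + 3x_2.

30

The continuous relaxation peaks at (3.8, 0) with value 34.20; rounding to a feasible lattice point costs some objective.
(x_1,x_2)=(3,1): 5·3+4·1=19≤19, 2·3+1·1=7≤11, objective 30.
(x_1,x_2)=(3,0): 5·3+4·0=15≤19, 2·3+1·0=6≤11, objective 27.
(x_1,x_2)=(2,2): 5·2+4·2=18≤19, 2·2+1·2=6≤11, objective 24.
(x_1,x_2)=(2,1): 5·2+4·1=14≤19, 2·2+1·1=5≤11, objective 21.
No feasible integer point exceeds 30.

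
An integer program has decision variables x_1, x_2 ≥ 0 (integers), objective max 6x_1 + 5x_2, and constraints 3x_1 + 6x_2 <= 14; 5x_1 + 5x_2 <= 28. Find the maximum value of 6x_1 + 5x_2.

The continuous relaxation peaks at (4.67, 0) with value 28.00; rounding to a feasible lattice point costs some objective.
(x_1,x_2)=(4,0) is feasible, giving 24.
(x_1,x_2)=(3,0) is feasible, giving 18.
Maximum is 24 at (x_1,x_2)=(4,0).

24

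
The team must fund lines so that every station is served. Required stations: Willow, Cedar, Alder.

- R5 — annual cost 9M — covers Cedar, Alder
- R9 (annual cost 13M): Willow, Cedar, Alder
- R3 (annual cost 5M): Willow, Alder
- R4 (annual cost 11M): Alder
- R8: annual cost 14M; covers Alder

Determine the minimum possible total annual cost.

13

The greedy cost-per-new-station heuristic would pick R3 and R5 for 14, but a cheaper cover exists.
R9 alone covers Willow, Cedar, Alder — every station.
Total annual cost: 13.
No cover costs less than 13.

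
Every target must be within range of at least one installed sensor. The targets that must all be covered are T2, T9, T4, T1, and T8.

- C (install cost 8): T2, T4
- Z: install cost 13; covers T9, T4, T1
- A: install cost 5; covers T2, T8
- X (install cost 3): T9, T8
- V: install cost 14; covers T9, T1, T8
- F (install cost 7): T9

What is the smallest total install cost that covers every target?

18

The greedy cost-per-new-target heuristic would pick X, C, and Z for 24, but a cheaper cover exists.
Choose Z and A: together they cover T2, T9, T4, T1, T8 — every target.
Total install cost: 13 + 5 = 18.
No cover costs less than 18.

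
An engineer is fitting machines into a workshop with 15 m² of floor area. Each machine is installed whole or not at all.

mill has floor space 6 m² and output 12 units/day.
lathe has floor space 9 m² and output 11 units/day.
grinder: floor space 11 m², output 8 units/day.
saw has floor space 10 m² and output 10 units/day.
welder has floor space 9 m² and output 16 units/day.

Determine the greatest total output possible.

Treat it as a binary knapsack problem.
mill + welder: floor space 6 + 9 = 15 ≤ 15, output 12 + 16 = 28.
mill + lathe: floor space 6 + 9 = 15 ≤ 15, output 12 + 11 = 23.
Best is mill and welder with total output 28.

28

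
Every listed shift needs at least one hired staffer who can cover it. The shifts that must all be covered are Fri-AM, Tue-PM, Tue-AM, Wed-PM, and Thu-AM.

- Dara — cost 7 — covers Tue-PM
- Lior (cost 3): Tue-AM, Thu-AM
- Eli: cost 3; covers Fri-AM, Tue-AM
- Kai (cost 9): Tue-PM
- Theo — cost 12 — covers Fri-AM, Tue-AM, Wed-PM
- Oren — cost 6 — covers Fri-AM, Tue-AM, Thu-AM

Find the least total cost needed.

22

This is a weighted set-cover instance.
The greedy cost-per-new-shift heuristic would pick Lior, Eli, Dara, and Theo for 25, but a cheaper cover exists.
Choose Dara, Lior, and Theo: together they cover Fri-AM, Tue-PM, Tue-AM, Wed-PM, Thu-AM — every shift.
Total cost: 7 + 3 + 12 = 22.
No cover costs less than 22.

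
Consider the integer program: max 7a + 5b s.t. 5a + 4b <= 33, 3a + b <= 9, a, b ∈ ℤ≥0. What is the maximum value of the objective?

40

The continuous relaxation peaks at (0.429, 7.71) with value 41.57; rounding to a feasible lattice point costs some objective.
(a,b)=(0,8): 5·0+4·8=32≤33, 3·0+1·8=8≤9, objective 40.
(a,b)=(1,6): 5·1+4·6=29≤33, 3·1+1·6=9≤9, objective 37.
(a,b)=(0,7): 5·0+4·7=28≤33, 3·0+1·7=7≤9, objective 35.
No feasible integer point exceeds 40.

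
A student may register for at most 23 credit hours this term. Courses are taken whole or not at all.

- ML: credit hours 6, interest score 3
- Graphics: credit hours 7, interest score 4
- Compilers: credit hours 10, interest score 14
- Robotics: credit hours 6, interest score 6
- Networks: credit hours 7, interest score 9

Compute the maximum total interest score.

Treat it as a binary knapsack problem.
Take Compilers, Robotics, and Networks: credit hours 10 + 6 + 7 = 23 ≤ 23, interest score 14 + 6 + 9 = 29.
No other feasible combination does better.

29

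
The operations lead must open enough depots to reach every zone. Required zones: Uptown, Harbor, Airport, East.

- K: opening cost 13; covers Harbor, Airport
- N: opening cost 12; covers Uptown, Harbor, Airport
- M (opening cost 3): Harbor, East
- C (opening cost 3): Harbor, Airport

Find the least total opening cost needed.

Choose N and M: together they cover Uptown, Harbor, Airport, East — every zone.
Total opening cost: 12 + 3 = 15.

15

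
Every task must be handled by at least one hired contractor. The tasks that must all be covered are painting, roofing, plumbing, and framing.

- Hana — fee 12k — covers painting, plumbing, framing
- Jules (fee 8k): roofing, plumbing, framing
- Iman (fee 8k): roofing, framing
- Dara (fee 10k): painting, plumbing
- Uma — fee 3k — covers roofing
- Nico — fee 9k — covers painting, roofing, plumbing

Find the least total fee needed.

This is a weighted set-cover instance.
The greedy cost-per-new-task heuristic would pick Jules and Nico for 17, but a cheaper cover exists.
Choose Hana and Uma: together they cover painting, roofing, plumbing, framing — every task.
Total fee: 12 + 3 = 15.
No cover costs less than 15.

15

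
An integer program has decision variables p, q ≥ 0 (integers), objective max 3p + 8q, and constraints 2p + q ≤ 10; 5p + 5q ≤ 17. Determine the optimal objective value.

(p,q)=(0,3): 2·0+1·3=3≤10, 5·0+5·3=15≤17, objective 24.
(p,q)=(1,2): 2·1+1·2=4≤10, 5·1+5·2=15≤17, objective 19.
(p,q)=(0,2): 2·0+1·2=2≤10, 5·0+5·2=10≤17, objective 16.
No feasible integer point exceeds 24.

24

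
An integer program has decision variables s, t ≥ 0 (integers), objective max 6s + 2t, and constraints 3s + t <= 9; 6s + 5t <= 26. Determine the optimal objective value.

18

(s,t)=(3,0): 3·3+1·0=9≤9, 6·3+5·0=18≤26, objective 18.
(s,t)=(2,1): 3·2+1·1=7≤9, 6·2+5·1=17≤26, objective 14.
(s,t)=(2,0): 3·2+1·0=6≤9, 6·2+5·0=12≤26, objective 12.
Maximum is 18 at (s,t)=(3,0).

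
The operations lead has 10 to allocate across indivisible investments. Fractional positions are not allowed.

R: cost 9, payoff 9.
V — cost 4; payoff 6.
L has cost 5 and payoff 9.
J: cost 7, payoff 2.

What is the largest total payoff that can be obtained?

Allowing fractional choices, the relaxed optimum would be about 16.0, but investments are indivisible.
R: cost 9 ≤ 10, payoff 9.
V + L: cost 4 + 5 = 9 ≤ 10, payoff 6 + 9 = 15.
L: cost 5 ≤ 10, payoff 9.
Best is V and L with total payoff 15.

15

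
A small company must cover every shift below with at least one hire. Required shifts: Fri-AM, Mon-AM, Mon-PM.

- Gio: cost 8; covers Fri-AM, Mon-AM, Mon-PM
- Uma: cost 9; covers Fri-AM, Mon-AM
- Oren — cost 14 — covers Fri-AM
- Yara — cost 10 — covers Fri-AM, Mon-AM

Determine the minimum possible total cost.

8

Gio alone covers Fri-AM, Mon-AM, Mon-PM — every shift.
Total cost: 8.
No cover costs less than 8.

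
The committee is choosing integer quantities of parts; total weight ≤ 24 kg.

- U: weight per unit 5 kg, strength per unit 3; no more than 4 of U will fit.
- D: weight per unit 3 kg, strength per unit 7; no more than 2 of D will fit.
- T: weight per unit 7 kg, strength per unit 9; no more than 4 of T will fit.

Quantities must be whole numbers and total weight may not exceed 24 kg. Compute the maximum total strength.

Take 1×D and 3×T: weight 24 ≤ 24, strength 1·7 + 3·9 = 34.
No other integer combination yields more.

34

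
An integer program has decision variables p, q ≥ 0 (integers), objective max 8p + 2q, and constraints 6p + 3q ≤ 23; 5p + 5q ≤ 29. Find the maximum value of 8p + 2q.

The continuous relaxation peaks at (3.83, 0) with value 30.67; rounding to a feasible lattice point costs some objective.
(p,q)=(3,1): 6·3+3·1=21≤23, 5·3+5·1=20≤29, objective 26.
(p,q)=(3,0): 6·3+3·0=18≤23, 5·3+5·0=15≤29, objective 24.
(p,q)=(2,2): 6·2+3·2=18≤23, 5·2+5·2=20≤29, objective 20.
The best lattice point is (3,1), giving 26.

26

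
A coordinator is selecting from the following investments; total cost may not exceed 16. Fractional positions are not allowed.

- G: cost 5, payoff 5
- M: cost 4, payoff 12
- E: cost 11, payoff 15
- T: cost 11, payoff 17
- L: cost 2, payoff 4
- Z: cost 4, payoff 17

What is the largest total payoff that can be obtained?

Allowing fractional choices, the relaxed optimum would be about 42.3, but investments are indivisible.
G + M + Z: cost 5 + 4 + 4 = 13 ≤ 16, payoff 5 + 12 + 17 = 34.
G + M + L + Z: cost 5 + 4 + 2 + 4 = 15 ≤ 16, payoff 5 + 12 + 4 + 17 = 38.
T + Z: cost 11 + 4 = 15 ≤ 16, payoff 17 + 17 = 34.
Best is G, M, L, and Z with total payoff 38.

38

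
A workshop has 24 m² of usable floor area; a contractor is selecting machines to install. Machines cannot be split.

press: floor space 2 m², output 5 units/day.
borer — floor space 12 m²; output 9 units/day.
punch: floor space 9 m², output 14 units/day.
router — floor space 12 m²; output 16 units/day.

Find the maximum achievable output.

35

Allowing fractional choices, the relaxed optimum would be about 35.8, but machines are indivisible.
press + punch + router: floor space 2 + 9 + 12 = 23 ≤ 24, output 5 + 14 + 16 = 35.
punch + router: floor space 9 + 12 = 21 ≤ 24, output 14 + 16 = 30.
Best is press, punch, and router with total output 35.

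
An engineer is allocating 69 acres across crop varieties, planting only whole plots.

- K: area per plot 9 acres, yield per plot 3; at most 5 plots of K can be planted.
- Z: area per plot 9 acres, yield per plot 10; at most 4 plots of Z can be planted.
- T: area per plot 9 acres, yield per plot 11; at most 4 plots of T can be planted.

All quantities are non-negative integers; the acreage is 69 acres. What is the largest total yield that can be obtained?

T has the best ratio (11/9); taking only T gives at most 4×11 = 44 (stopped by the supply cap of 4).
Mixing does better — 3×Z and 4×T: area 63 ≤ 69, yield 3·10 + 4·11 = 74.

74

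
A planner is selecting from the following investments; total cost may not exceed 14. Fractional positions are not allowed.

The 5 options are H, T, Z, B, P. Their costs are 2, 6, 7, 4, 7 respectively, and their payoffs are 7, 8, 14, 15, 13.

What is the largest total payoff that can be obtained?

H + T + B: cost 2 + 6 + 4 = 12 ≤ 14, payoff 7 + 8 + 15 = 30.
H + B + P: cost 2 + 4 + 7 = 13 ≤ 14, payoff 7 + 15 + 13 = 35.
H + Z + B: cost 2 + 7 + 4 = 13 ≤ 14, payoff 7 + 14 + 15 = 36.
Best is H, Z, and B with total payoff 36.

36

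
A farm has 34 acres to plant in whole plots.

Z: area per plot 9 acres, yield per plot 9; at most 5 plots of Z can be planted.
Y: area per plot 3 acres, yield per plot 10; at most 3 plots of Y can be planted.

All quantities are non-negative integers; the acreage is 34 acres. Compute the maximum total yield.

This is a bounded integer knapsack.
Y has the best ratio (10/3); taking only Y gives at most 3×10 = 30 (stopped by the supply cap of 3).
Mixing does better — 2×Z and 3×Y: area 27 ≤ 34, yield 2·9 + 3·10 = 48.

48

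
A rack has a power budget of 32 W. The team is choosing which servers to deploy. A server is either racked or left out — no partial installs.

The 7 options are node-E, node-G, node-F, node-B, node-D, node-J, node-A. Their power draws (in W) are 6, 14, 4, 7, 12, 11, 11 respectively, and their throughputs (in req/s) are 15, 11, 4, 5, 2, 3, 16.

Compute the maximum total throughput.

node-E + node-F + node-B + node-A: power draw 6 + 4 + 7 + 11 = 28 ≤ 32, throughput 15 + 4 + 5 + 16 = 40.
node-E + node-F + node-J + node-A: power draw 6 + 4 + 11 + 11 = 32 ≤ 32, throughput 15 + 4 + 3 + 16 = 38.
node-E + node-G + node-A: power draw 6 + 14 + 11 = 31 ≤ 32, throughput 15 + 11 + 16 = 42.
Best is node-E, node-G, and node-A with total throughput 42.

42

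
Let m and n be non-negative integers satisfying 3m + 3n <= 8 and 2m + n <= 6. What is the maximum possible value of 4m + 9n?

(m,n)=(0,2): 3·0+3·2=6≤8, 2·0+1·2=2≤6, objective 18.
(m,n)=(1,1): 3·1+3·1=6≤8, 2·1+1·1=3≤6, objective 13.
(m,n)=(0,1): 3·0+3·1=3≤8, 2·0+1·1=1≤6, objective 9.
No feasible integer point exceeds 18.

18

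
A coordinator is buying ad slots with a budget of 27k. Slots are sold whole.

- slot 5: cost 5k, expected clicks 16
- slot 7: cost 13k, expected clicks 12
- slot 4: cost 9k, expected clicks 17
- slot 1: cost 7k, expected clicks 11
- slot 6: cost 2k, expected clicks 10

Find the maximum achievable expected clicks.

Treat it as a binary knapsack problem.
Allowing fractional choices, the relaxed optimum would be about 57.7, but ad slots are indivisible.
slot 5 + slot 4 + slot 1 + slot 6: cost 5 + 9 + 7 + 2 = 23 ≤ 27, expected clicks 16 + 17 + 11 + 10 = 54.
slot 5 + slot 7 + slot 1 + slot 6: cost 5 + 13 + 7 + 2 = 27 ≤ 27, expected clicks 16 + 12 + 11 + 10 = 49.
Best is slot 5, slot 4, slot 1, and slot 6 with total expected clicks 54.

54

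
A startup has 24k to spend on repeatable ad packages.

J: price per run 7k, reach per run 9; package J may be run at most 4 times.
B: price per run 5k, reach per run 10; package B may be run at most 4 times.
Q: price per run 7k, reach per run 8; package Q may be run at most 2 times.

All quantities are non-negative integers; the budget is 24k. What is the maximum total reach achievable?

Take 4×B: price 20 ≤ 24, reach 4·10 = 40.
B has the best ratio (10/5) and is taken to its limit of 4; remaining capacity is filled optimally with the others.

40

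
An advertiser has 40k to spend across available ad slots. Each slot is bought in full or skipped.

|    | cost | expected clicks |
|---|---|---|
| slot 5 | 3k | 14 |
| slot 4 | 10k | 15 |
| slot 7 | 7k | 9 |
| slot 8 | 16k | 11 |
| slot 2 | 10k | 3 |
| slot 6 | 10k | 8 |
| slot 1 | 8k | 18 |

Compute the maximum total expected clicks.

Allowing fractional choices, the relaxed optimum would be about 65.4, but ad slots are indivisible.
slot 5 + slot 4 + slot 7 + slot 2 + slot 1: cost 3 + 10 + 7 + 10 + 8 = 38 ≤ 40, expected clicks 14 + 15 + 9 + 3 + 18 = 59.
slot 5 + slot 4 + slot 7 + slot 6 + slot 1: cost 3 + 10 + 7 + 10 + 8 = 38 ≤ 40, expected clicks 14 + 15 + 9 + 8 + 18 = 64.
Best is slot 5, slot 4, slot 7, slot 6, and slot 1 with total expected clicks 64.

64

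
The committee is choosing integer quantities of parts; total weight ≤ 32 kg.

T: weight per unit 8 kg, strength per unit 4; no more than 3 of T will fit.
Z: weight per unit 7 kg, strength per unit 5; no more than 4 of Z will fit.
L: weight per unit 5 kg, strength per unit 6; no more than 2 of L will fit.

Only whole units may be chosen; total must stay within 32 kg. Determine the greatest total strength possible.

27

1×T, 2×Z, and 2×L: weight 32 ≤ 32, strength 1·4 + 2·5 + 2·6 = 26.
3×Z and 2×L: weight 31 ≤ 32, strength 3·5 + 2·6 = 27.
Best is 27.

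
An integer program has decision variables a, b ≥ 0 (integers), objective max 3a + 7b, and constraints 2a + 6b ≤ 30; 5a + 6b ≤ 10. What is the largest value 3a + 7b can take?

7

Relaxing integrality, the LP optimum is 11.67 at (a,b) = (0, 1.67), which is not an integer point.
(a,b)=(0,1): 2·0+6·1=6≤30, 5·0+6·1=6≤10, objective 7.
(a,b)=(1,0): 2·1+6·0=2≤30, 5·1+6·0=5≤10, objective 3.
The best lattice point is (0,1), giving 7.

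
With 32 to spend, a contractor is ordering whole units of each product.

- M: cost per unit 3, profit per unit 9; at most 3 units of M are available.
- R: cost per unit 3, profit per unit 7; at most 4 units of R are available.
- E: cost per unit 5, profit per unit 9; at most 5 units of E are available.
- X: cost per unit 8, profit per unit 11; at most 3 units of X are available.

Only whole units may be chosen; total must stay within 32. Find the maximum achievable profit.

73

This is a bounded integer knapsack.
3×M, 1×R, and 4×E: cost 32 ≤ 32, profit 3·9 + 1·7 + 4·9 = 70.
3×M, 4×R, and 2×E: cost 31 ≤ 32, profit 3·9 + 4·7 + 2·9 = 73.
Best is 73.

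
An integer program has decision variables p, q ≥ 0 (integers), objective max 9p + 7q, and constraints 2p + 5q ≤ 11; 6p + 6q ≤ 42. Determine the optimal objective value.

45

The continuous relaxation peaks at (5.5, 0) with value 49.50; rounding to a feasible lattice point costs some objective.
(p,q)=(5,0): 2·5+5·0=10≤11, 6·5+6·0=30≤42, objective 45.
(p,q)=(4,0): 2·4+5·0=8≤11, 6·4+6·0=24≤42, objective 36.
No feasible integer point exceeds 45.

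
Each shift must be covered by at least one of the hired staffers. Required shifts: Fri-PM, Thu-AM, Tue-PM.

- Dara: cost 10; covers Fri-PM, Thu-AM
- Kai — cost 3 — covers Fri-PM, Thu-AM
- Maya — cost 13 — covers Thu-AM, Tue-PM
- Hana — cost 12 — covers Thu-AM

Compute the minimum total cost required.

Choose Kai and Maya: together they cover Fri-PM, Thu-AM, Tue-PM — every shift.
Total cost: 3 + 13 = 16.
No cover costs less than 16.

16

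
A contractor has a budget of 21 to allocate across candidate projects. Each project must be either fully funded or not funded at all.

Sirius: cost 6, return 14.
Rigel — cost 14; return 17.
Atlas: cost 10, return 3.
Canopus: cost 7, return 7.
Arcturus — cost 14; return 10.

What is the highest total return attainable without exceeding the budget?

Sirius + Arcturus: cost 6 + 14 = 20 ≤ 21, return 14 + 10 = 24.
Sirius + Rigel: cost 6 + 14 = 20 ≤ 21, return 14 + 17 = 31.
Best is Sirius and Rigel with total return 31.

31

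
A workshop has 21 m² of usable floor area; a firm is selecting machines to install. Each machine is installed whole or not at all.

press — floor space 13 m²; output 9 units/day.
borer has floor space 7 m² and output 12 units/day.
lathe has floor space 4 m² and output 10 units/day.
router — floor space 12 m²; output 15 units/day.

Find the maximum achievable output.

This is a 0-1 knapsack instance.
lathe + router: floor space 4 + 12 = 16 ≤ 21, output 10 + 15 = 25.
borer + router: floor space 7 + 12 = 19 ≤ 21, output 12 + 15 = 27.
borer + lathe: floor space 7 + 4 = 11 ≤ 21, output 12 + 10 = 22.
Best is borer and router with total output 27.

27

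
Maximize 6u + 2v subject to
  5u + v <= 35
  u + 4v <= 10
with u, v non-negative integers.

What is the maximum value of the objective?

42

Relaxing integrality, the LP optimum is 42.63 at (u,v) = (6.84, 0.789), which is not an integer point.
(u,v)=(7,0): 5·7+1·0=35≤35, 1·7+4·0=7≤10, objective 42.
(u,v)=(6,1): 5·6+1·1=31≤35, 1·6+4·1=10≤10, objective 38.
The best lattice point is (7,0), giving 42.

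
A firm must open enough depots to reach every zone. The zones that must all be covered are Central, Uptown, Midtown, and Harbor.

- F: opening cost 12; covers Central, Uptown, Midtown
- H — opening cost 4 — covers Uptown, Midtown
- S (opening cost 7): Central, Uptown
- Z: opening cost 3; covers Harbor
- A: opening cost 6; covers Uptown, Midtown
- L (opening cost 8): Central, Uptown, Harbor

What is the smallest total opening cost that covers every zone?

12

This is an integer covering problem.
The greedy cost-per-new-zone heuristic would pick H, Z, and S for 14, but a cheaper cover exists.
Choose H and L: together they cover Central, Uptown, Midtown, Harbor — every zone.
Total opening cost: 4 + 8 = 12.
No cover costs less than 12.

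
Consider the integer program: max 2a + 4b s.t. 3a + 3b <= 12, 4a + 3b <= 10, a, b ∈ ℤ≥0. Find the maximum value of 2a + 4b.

Relaxing integrality, the LP optimum is 13.33 at (a,b) = (0, 3.33), which is not an integer point.
(a,b)=(0,3): 3·0+3·3=9≤12, 4·0+3·3=9≤10, objective 12.
(a,b)=(1,2): 3·1+3·2=9≤12, 4·1+3·2=10≤10, objective 10.
(a,b)=(0,2): 3·0+3·2=6≤12, 4·0+3·2=6≤10, objective 8.
The best lattice point is (0,3), giving 12.

12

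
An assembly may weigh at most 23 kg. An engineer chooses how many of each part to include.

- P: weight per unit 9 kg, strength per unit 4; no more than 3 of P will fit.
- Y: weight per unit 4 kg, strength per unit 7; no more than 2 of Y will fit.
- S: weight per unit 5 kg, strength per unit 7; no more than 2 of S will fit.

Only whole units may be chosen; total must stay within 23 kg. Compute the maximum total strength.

28

Y has the best ratio (7/4); taking only Y gives at most 2×7 = 14 (stopped by the supply cap of 2).
Mixing does better — 2×Y and 2×S: weight 18 ≤ 23, strength 2·7 + 2·7 = 28.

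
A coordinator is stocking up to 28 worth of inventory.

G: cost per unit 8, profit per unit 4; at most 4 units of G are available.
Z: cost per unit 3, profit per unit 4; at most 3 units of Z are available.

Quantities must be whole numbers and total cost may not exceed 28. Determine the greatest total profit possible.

20

This is a bounded integer knapsack.
Z has the best ratio (4/3); taking only Z gives at most 3×4 = 12 (stopped by the supply cap of 3).
Mixing does better — 2×G and 3×Z: cost 25 ≤ 28, profit 2·4 + 3·4 = 20.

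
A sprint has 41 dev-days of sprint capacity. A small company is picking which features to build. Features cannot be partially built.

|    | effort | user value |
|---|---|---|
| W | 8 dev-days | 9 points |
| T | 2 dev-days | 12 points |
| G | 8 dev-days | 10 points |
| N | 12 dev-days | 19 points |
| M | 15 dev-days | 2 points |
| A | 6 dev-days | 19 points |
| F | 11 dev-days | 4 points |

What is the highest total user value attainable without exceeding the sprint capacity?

This is an integer program with binary decision variables.
Take W, T, G, N, and A: effort 8 + 2 + 8 + 12 + 6 = 36 ≤ 41, user value 9 + 12 + 10 + 19 + 19 = 69.
No other feasible combination does better.

69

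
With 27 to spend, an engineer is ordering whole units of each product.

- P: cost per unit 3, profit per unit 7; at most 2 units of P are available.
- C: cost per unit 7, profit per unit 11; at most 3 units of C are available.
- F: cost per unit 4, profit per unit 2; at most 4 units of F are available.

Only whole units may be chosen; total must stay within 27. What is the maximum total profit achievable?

1×P and 3×C: cost 24 ≤ 27, profit 1·7 + 3·11 = 40.
2×P and 3×C: cost 27 ≤ 27, profit 2·7 + 3·11 = 47.
Best is 47.

47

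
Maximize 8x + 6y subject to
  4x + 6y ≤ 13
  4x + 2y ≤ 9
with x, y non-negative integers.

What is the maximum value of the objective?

16

The continuous relaxation peaks at (1.75, 1) with value 20.00; rounding to a feasible lattice point costs some objective.
(x,y)=(2,0): 4·2+6·0=8≤13, 4·2+2·0=8≤9, objective 16.
(x,y)=(1,1): 4·1+6·1=10≤13, 4·1+2·1=6≤9, objective 14.
(x,y)=(0,2): 4·0+6·2=12≤13, 4·0+2·2=4≤9, objective 12.
No feasible integer point exceeds 16.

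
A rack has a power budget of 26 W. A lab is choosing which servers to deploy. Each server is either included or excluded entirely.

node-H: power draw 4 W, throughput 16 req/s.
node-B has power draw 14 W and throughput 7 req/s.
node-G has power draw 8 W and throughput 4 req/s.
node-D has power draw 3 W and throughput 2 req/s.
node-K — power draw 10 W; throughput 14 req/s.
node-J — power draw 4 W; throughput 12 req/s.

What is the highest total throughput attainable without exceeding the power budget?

This is a 0-1 knapsack instance.
node-H + node-K + node-J: power draw 4 + 10 + 4 = 18 ≤ 26, throughput 16 + 14 + 12 = 42.
node-H + node-D + node-K + node-J: power draw 4 + 3 + 10 + 4 = 21 ≤ 26, throughput 16 + 2 + 14 + 12 = 44.
node-H + node-G + node-K + node-J: power draw 4 + 8 + 10 + 4 = 26 ≤ 26, throughput 16 + 4 + 14 + 12 = 46.
Best is node-H, node-G, node-K, and node-J with total throughput 46.

46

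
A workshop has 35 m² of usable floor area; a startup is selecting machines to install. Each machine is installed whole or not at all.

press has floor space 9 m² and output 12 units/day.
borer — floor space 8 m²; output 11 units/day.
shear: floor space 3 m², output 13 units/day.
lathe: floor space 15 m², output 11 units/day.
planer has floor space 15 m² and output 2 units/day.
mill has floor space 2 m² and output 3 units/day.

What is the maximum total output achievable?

47

press + borer + shear + lathe: floor space 9 + 8 + 3 + 15 = 35 ≤ 35, output 12 + 11 + 13 + 11 = 47.
press + borer + shear + mill: floor space 9 + 8 + 3 + 2 = 22 ≤ 35, output 12 + 11 + 13 + 3 = 39.
press + shear + lathe + mill: floor space 9 + 3 + 15 + 2 = 29 ≤ 35, output 12 + 13 + 11 + 3 = 39.
Best is press, borer, shear, and lathe with total output 47.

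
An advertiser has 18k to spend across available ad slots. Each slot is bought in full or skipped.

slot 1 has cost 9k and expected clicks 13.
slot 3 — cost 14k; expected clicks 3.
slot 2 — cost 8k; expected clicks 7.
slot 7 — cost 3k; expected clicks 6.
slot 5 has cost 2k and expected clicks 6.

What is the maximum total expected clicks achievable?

25

This is a 0-1 knapsack instance.
Take slot 1, slot 7, and slot 5: cost 9 + 3 + 2 = 14 ≤ 18, expected clicks 13 + 6 + 6 = 25.
No other feasible combination does better.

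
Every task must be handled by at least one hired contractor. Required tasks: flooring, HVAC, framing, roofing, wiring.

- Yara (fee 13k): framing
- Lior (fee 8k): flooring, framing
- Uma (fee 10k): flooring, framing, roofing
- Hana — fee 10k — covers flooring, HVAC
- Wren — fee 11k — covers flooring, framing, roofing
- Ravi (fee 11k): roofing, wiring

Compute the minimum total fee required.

29

The greedy cost-per-new-task heuristic would pick Uma, Hana, and Ravi for 31, but a cheaper cover exists.
Choose Lior, Hana, and Ravi: together they cover flooring, HVAC, framing, roofing, wiring — every task.
Total fee: 8 + 10 + 11 = 29.
No cover costs less than 29.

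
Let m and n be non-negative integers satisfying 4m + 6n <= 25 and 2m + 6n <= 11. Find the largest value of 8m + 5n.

(m,n)=(5,0): 4·5+6·0=20≤25, 2·5+6·0=10≤11, objective 40.
(m,n)=(4,0): 4·4+6·0=16≤25, 2·4+6·0=8≤11, objective 32.
No feasible integer point exceeds 40.

40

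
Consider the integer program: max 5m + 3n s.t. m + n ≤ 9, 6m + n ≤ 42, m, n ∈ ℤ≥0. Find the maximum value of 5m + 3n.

(m,n)=(6,3): 1·6+1·3=9≤9, 6·6+1·3=39≤42, objective 39.
(m,n)=(5,4): 1·5+1·4=9≤9, 6·5+1·4=34≤42, objective 37.
(m,n)=(6,2): 1·6+1·2=8≤9, 6·6+1·2=38≤42, objective 36.
The best lattice point is (6,3), giving 39.

39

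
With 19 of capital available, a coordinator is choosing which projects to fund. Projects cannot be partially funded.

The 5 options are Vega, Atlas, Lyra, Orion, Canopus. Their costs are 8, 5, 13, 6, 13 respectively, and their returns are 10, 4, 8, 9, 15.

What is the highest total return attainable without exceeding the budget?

This is a 0-1 knapsack instance.
Take Orion and Canopus: cost 6 + 13 = 19 ≤ 19, return 9 + 15 = 24.
No other feasible combination does better.

24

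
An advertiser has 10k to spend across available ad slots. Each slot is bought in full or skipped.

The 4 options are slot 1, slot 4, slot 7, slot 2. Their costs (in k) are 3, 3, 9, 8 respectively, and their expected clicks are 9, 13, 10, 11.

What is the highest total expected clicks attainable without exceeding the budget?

Allowing fractional choices, the relaxed optimum would be about 27.5, but ad slots are indivisible.
slot 1 + slot 4: cost 3 + 3 = 6 ≤ 10, expected clicks 9 + 13 = 22.
slot 2: cost 8 ≤ 10, expected clicks 11.
slot 4: cost 3 ≤ 10, expected clicks 13.
Best is slot 1 and slot 4 with total expected clicks 22.

22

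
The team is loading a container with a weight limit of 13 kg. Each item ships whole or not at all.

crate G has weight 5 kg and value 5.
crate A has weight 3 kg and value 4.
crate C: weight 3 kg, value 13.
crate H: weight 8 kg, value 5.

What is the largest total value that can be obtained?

22

crate C + crate H: weight 3 + 8 = 11 ≤ 13, value 13 + 5 = 18.
crate G + crate A + crate C: weight 5 + 3 + 3 = 11 ≤ 13, value 5 + 4 + 13 = 22.
crate G + crate C: weight 5 + 3 = 8 ≤ 13, value 5 + 13 = 18.
Best is crate G, crate A, and crate C with total value 22.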